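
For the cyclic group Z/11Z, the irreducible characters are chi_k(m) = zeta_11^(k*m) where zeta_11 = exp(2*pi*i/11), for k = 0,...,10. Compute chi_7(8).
chi_7(8) = zeta_11^56 = exp(2*I*pi/11)

Solution. chi_7(8) = zeta_11^(7*8) = zeta_11^56. Since zeta_11^11 = 1, this equals zeta_11^1 = exp(2*pi*i*1/11) = exp(2*I*pi/11).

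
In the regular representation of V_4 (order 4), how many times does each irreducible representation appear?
Each irreducible V_i of dimension d_i appears with multiplicity d_i, i.e. rho_reg = (direct sum over all irreducibles V_i) d_i V_i. The irreducible dimensions for V_4 are 1, 1, 1, 1: 4 irreducibles of dimension 1, each with multiplicity 1. Total dimension 4*1*1 = 4 = |G|.

Derivation: General theorem: in the regular representation of a finite group G, each irreducible appears with multiplicity equal to its dimension. Check: dim(rho_reg) = sum d_i^2 = 1 + 1 + 1 + 1 = 4 = |G|.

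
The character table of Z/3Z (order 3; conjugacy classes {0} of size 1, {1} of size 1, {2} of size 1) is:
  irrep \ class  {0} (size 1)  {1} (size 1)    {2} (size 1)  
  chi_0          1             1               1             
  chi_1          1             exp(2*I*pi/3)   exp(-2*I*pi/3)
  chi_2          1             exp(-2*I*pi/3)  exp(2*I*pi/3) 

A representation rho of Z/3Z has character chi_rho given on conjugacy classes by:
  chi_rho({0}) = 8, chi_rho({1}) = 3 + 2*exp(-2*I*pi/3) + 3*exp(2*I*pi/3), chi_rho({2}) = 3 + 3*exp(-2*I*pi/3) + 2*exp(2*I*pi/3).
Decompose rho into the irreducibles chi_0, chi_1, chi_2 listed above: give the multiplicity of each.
Multiplicities: chi_0: 3, chi_1: 3, chi_2: 2.

Details: Use <chi_rho, chi> = (1/|G|) sum_C |C| * chi_rho(C) * conj(chi(C)) with |G| = 3 for each irreducible chi in the table:
  <chi_rho, chi_0> = (1/3)[1*(8)*conj(1) + 1*(3 + 2*exp(-2*I*pi/3) + 3*exp(2*I*pi/3))*conj(1) + 1*(3 + 3*exp(-2*I*pi/3) + 2*exp(2*I*pi/3))*conj(1)]
      = (1/3)[(8) + (3 + 2*exp(-2*I*pi/3) + 3*exp(2*I*pi/3)) + (3 + 3*exp(-2*I*pi/3) + 2*exp(2*I*pi/3))] = 9/3 = 3
  <chi_rho, chi_1> = (1/3)[1*(8)*conj(1) + 1*(3 + 2*exp(-2*I*pi/3) + 3*exp(2*I*pi/3))*conj(exp(2*I*pi/3)) + 1*(3 + 3*exp(-2*I*pi/3) + 2*exp(2*I*pi/3))*conj(exp(-2*I*pi/3))]
      = (1/3)[(8) + (3 + 3*exp(-2*I*pi/3) + 2*exp(2*I*pi/3)) + (3 + 2*exp(-2*I*pi/3) + 3*exp(2*I*pi/3))] = 9/3 = 3
  <chi_rho, chi_2> = (1/3)[1*(8)*conj(1) + 1*(3 + 2*exp(-2*I*pi/3) + 3*exp(2*I*pi/3))*conj(exp(-2*I*pi/3)) + 1*(3 + 3*exp(-2*I*pi/3) + 2*exp(2*I*pi/3))*conj(exp(2*I*pi/3))]
      = (1/3)[(8) + (-1) + (-1)] = 6/3 = 2
(Exp terms are combined using exp(i*s)*conj(exp(i*t)) = exp(i*(s-t)), and sums of them are collapsed using the identity that for every m > 1 the m distinct m-th roots of unity sum to 0, e.g. 1 + exp(2*I*pi/3) + exp(-2*I*pi/3) = 0.)
Dimension check: dim(rho) = sum (mult * dim) = 3*1 + 3*1 + 2*1 = 8 = chi_rho(e) = 8.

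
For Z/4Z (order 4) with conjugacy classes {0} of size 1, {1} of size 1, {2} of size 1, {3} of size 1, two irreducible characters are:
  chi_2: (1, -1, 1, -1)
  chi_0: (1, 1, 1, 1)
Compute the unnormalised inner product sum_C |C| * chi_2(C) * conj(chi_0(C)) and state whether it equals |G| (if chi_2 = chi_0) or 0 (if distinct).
Sum = 0; so <chi_2, chi_0> = 0 (distinct irreducibles are orthogonal).

Explanation: Compute term by term over conjugacy classes (|C| * chi_2(C) * conj(chi_0(C))):
  1*(1)*conj(1) + 1*(-1)*conj(1) + 1*(1)*conj(1) + 1*(-1)*conj(1)
  = (1) + (-1) + (1) + (-1)
  = 0.
(Exp terms are combined using exp(i*s)*conj(exp(i*t)) = exp(i*(s-t)), and sums of them are collapsed using the identity that for every m > 1 the m distinct m-th roots of unity sum to 0, e.g. 1 + exp(2*I*pi/3) + exp(-2*I*pi/3) = 0.)
Dividing by |G| = 4 gives 0/4 = 0, matching the row-orthogonality relation <chi_2, chi_0> = [chi_2 = chi_0].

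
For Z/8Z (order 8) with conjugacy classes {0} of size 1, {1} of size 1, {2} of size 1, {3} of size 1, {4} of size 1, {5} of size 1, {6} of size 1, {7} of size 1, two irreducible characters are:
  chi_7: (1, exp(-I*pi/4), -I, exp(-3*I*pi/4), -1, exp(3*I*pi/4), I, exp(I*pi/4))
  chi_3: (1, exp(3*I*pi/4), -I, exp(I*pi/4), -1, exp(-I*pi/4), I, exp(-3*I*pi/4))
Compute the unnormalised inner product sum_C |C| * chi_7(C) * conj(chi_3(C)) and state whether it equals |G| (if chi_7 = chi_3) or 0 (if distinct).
Sum = 0; so <chi_7, chi_3> = 0 (distinct irreducibles are orthogonal).

Proof sketch: Compute term by term over conjugacy classes (|C| * chi_7(C) * conj(chi_3(C))):
  1*(1)*conj(1) + 1*(exp(-I*pi/4))*conj(exp(3*I*pi/4)) + 1*(-I)*conj(-I) + 1*(exp(-3*I*pi/4))*conj(exp(I*pi/4)) + 1*(-1)*conj(-1) + 1*(exp(3*I*pi/4))*conj(exp(-I*pi/4)) + 1*(I)*conj(I) + 1*(exp(I*pi/4))*conj(exp(-3*I*pi/4))
  = (1) + (-1) + (1) + (-1) + (1) + (-1) + (1) + (-1)
  = 0.
(Exp terms are combined using exp(i*s)*conj(exp(i*t)) = exp(i*(s-t)), and sums of them are collapsed using the identity that for every m > 1 the m distinct m-th roots of unity sum to 0, e.g. 1 + exp(2*I*pi/3) + exp(-2*I*pi/3) = 0.)
Dividing by |G| = 8 gives 0/8 = 0, matching the row-orthogonality relation <chi_7, chi_3> = [chi_7 = chi_3].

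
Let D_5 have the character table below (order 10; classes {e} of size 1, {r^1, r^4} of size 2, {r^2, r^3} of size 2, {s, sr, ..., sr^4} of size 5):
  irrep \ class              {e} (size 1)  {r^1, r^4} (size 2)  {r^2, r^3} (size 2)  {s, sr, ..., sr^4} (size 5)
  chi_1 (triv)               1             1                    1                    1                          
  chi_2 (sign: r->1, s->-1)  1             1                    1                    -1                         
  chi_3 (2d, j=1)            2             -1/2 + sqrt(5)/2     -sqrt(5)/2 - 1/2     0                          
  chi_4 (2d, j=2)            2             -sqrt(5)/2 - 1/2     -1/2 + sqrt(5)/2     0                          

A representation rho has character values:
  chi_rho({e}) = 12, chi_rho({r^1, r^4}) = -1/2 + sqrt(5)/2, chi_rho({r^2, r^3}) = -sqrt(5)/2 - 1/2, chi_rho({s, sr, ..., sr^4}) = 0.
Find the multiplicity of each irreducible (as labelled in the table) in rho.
Multiplicities: chi_1: 1, chi_2: 1, chi_3: 3, chi_4: 2.

Working: Use <chi_rho, chi> = (1/|G|) sum_C |C| * chi_rho(C) * conj(chi(C)) with |G| = 10 for each irreducible chi in the table:
  <chi_rho, chi_1> = (1/10)[1*(12)*conj(1) + 2*(-1/2 + sqrt(5)/2)*conj(1) + 2*(-sqrt(5)/2 - 1/2)*conj(1) + 5*(0)*conj(1)]
      = (1/10)[(12) + (-1 + sqrt(5)) + (-sqrt(5) - 1) + (0)] = 10/10 = 1
  <chi_rho, chi_2> = (1/10)[1*(12)*conj(1) + 2*(-1/2 + sqrt(5)/2)*conj(1) + 2*(-sqrt(5)/2 - 1/2)*conj(1) + 5*(0)*conj(-1)]
      = (1/10)[(12) + (-1 + sqrt(5)) + (-sqrt(5) - 1) + (0)] = 10/10 = 1
  <chi_rho, chi_3> = (1/10)[1*(12)*conj(2) + 2*(-1/2 + sqrt(5)/2)*conj(-1/2 + sqrt(5)/2) + 2*(-sqrt(5)/2 - 1/2)*conj(-sqrt(5)/2 - 1/2) + 5*(0)*conj(0)]
      = (1/10)[(24) + (3 - sqrt(5)) + (sqrt(5) + 3) + (0)] = 30/10 = 3
  <chi_rho, chi_4> = (1/10)[1*(12)*conj(2) + 2*(-1/2 + sqrt(5)/2)*conj(-sqrt(5)/2 - 1/2) + 2*(-sqrt(5)/2 - 1/2)*conj(-1/2 + sqrt(5)/2) + 5*(0)*conj(0)]
      = (1/10)[(24) + (-2) + (-2) + (0)] = 20/10 = 2
Dimension check: dim(rho) = sum (mult * dim) = 1*1 + 1*1 + 3*2 + 2*2 = 12 = chi_rho(e) = 12.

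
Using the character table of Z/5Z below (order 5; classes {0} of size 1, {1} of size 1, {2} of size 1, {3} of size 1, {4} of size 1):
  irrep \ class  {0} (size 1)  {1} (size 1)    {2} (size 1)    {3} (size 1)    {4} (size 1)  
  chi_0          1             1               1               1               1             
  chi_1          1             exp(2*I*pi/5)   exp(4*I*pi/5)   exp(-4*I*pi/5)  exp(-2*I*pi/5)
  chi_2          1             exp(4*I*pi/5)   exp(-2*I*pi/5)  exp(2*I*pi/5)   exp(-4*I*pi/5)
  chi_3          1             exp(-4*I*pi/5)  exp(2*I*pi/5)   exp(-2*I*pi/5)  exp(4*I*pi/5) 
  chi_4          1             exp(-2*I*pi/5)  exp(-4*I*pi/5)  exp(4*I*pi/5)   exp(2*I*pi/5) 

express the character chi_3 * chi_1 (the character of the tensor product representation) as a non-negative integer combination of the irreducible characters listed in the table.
chi_3 tensor chi_1 = chi_4 (all other irreducibles have multiplicity 0).

Working: The character of a tensor product is the pointwise product (chi_3 * chi_1)(C) = chi_3(C) * chi_1(C):
  {0}: (1)*(1), {1}: (exp(-4*I*pi/5))*(exp(2*I*pi/5)), {2}: (exp(2*I*pi/5))*(exp(4*I*pi/5)), {3}: (exp(-2*I*pi/5))*(exp(-4*I*pi/5)), {4}: (exp(4*I*pi/5))*(exp(-2*I*pi/5))
so (chi_3 * chi_1) takes values
  {0} -> 1, {1} -> exp(-2*I*pi/5), {2} -> exp(-4*I*pi/5), {3} -> exp(4*I*pi/5), {4} -> exp(2*I*pi/5).
Now take the inner product of this character with each irreducible chi from the table, <chi_3*chi_1, chi> = (1/5) sum_C |C| (chi_3*chi_1)(C) conj(chi(C)):
  <chi_3*chi_1, chi_0> = (1/5)[1*(1)*conj(1) + 1*(exp(-2*I*pi/5))*conj(1) + 1*(exp(-4*I*pi/5))*conj(1) + 1*(exp(4*I*pi/5))*conj(1) + 1*(exp(2*I*pi/5))*conj(1)]
      = (1/5)[(1) + (exp(-2*I*pi/5)) + (exp(-4*I*pi/5)) + (exp(4*I*pi/5)) + (exp(2*I*pi/5))] = 0/5 = 0
  <chi_3*chi_1, chi_1> = (1/5)[1*(1)*conj(1) + 1*(exp(-2*I*pi/5))*conj(exp(2*I*pi/5)) + 1*(exp(-4*I*pi/5))*conj(exp(4*I*pi/5)) + 1*(exp(4*I*pi/5))*conj(exp(-4*I*pi/5)) + 1*(exp(2*I*pi/5))*conj(exp(-2*I*pi/5))]
      = (1/5)[(1) + (exp(-4*I*pi/5)) + (exp(2*I*pi/5)) + (exp(-2*I*pi/5)) + (exp(4*I*pi/5))] = 0/5 = 0
  <chi_3*chi_1, chi_2> = (1/5)[1*(1)*conj(1) + 1*(exp(-2*I*pi/5))*conj(exp(4*I*pi/5)) + 1*(exp(-4*I*pi/5))*conj(exp(-2*I*pi/5)) + 1*(exp(4*I*pi/5))*conj(exp(2*I*pi/5)) + 1*(exp(2*I*pi/5))*conj(exp(-4*I*pi/5))]
      = (1/5)[(1) + (exp(4*I*pi/5)) + (exp(-2*I*pi/5)) + (exp(2*I*pi/5)) + (exp(-4*I*pi/5))] = 0/5 = 0
  <chi_3*chi_1, chi_3> = (1/5)[1*(1)*conj(1) + 1*(exp(-2*I*pi/5))*conj(exp(-4*I*pi/5)) + 1*(exp(-4*I*pi/5))*conj(exp(2*I*pi/5)) + 1*(exp(4*I*pi/5))*conj(exp(-2*I*pi/5)) + 1*(exp(2*I*pi/5))*conj(exp(4*I*pi/5))]
      = (1/5)[(1) + (exp(2*I*pi/5)) + (exp(4*I*pi/5)) + (exp(-4*I*pi/5)) + (exp(-2*I*pi/5))] = 0/5 = 0
  <chi_3*chi_1, chi_4> = (1/5)[1*(1)*conj(1) + 1*(exp(-2*I*pi/5))*conj(exp(-2*I*pi/5)) + 1*(exp(-4*I*pi/5))*conj(exp(-4*I*pi/5)) + 1*(exp(4*I*pi/5))*conj(exp(4*I*pi/5)) + 1*(exp(2*I*pi/5))*conj(exp(2*I*pi/5))]
      = (1/5)[(1) + (1) + (1) + (1) + (1)] = 5/5 = 1
(Exp terms are combined using exp(i*s)*conj(exp(i*t)) = exp(i*(s-t)), and sums of them are collapsed using the identity that for every m > 1 the m distinct m-th roots of unity sum to 0, e.g. 1 + exp(2*I*pi/3) + exp(-2*I*pi/3) = 0.)
Hence the multiplicities are chi_4: 1. Dimension check: dim(chi_3)*dim(chi_1) = 1*1 = 1 and sum (mult * dim) = 1*1 = 1.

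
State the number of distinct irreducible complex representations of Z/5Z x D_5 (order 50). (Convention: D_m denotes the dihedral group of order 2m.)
20

Justification: The number of irreducible complex representations of a finite group equals its number of conjugacy classes. For a direct product, #classes(G x H) = #classes(G) * #classes(H). Z/5Z has 5 classes (abelian), D_5 has 4 classes, so 5 * 4 = 20, so Z/5Z x D_5 (order 50) has exactly 20 irreducible complex representations.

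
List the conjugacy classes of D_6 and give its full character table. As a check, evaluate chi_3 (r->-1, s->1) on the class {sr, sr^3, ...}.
Conjugacy classes: {e} of size 1, {r^3} of size 1, {r^1, r^5} of size 2, {r^2, r^4} of size 2, {s, sr^2, ...} of size 3, {sr, sr^3, ...} of size 3.
Character table:
  irrep \ class              {e} (size 1)  {r^3} (size 1)  {r^1, r^5} (size 2)  {r^2, r^4} (size 2)  {s, sr^2, ...} (size 3)  {sr, sr^3, ...} (size 3)
  chi_1 (triv)               1             1               1                    1                    1                        1                       
  chi_2 (sign: r->1, s->-1)  1             1               1                    1                    -1                       -1                      
  chi_3 (r->-1, s->1)        1             -1              -1                   1                    1                        -1                      
  chi_4 (r->-1, s->-1)       1             -1              -1                   1                    -1                       1                       
  chi_5 (2d, j=1)            2             -2              1                    -1                   0                        0                       
  chi_6 (2d, j=2)            2             2               -1                   -1                   0                        0                       

Spot check: chi_3 (r->-1, s->1) on {sr, sr^3, ...} = -1.

Reasoning: D_6 has order 2*6 = 12 with 6 conjugacy classes, hence 6 irreducibles. Sum of squared dims 1 + 1 + 1 + 1 + 4 + 4 = 12 = |G|. Linear characters come from the abelianisation; the 2-dimensional irreps have character r^k -> 2*cos(2*pi*j*k/6), reflections -> 0.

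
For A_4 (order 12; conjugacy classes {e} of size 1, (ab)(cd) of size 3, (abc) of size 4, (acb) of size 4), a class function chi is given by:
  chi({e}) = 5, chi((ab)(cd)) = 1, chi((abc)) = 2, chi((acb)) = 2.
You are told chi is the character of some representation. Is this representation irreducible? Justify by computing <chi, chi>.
Not irreducible (reducible): <chi, chi> = 5 > 1.

<chi, chi> = (1/|G|) sum_C |C| * |chi(C)|^2 = (1/12)[1*|5|^2 + 3*|1|^2 + 4*|2|^2 + 4*|2|^2]
  = (1/12)[(25) + (3) + (16) + (16)] = 60/12 = 5.
(Exp terms are combined using exp(i*s)*conj(exp(i*t)) = exp(i*(s-t)), and sums of them are collapsed using the identity that for every m > 1 the m distinct m-th roots of unity sum to 0, e.g. 1 + exp(2*I*pi/3) + exp(-2*I*pi/3) = 0.)
A character is irreducible iff <chi, chi> = 1, so this representation is reducible.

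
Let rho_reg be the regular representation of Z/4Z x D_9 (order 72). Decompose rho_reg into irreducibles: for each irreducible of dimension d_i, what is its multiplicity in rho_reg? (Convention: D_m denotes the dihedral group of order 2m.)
Each irreducible V_i of dimension d_i appears with multiplicity d_i, i.e. rho_reg = (direct sum over all irreducibles V_i) d_i V_i. The irreducible dimensions for Z/4Z x D_9 are 1, 1, 1, 1, 1, 1, 1, 1, 2, 2, 2, 2, 2, 2, 2, 2, 2, 2, 2, 2, 2, 2, 2, 2: 8 irreducibles of dimension 1, each with multiplicity 1; 16 irreducibles of dimension 2, each with multiplicity 2. Total dimension 8*1*1 + 16*2*2 = 72 = |G|.

General theorem: in the regular representation of a finite group G, each irreducible appears with multiplicity equal to its dimension. Check: dim(rho_reg) = sum d_i^2 = 1 + 1 + 1 + 1 + 1 + 1 + 1 + 1 + 4 + 4 + 4 + 4 + 4 + 4 + 4 + 4 + 4 + 4 + 4 + 4 + 4 + 4 + 4 + 4 = 72 = |G|.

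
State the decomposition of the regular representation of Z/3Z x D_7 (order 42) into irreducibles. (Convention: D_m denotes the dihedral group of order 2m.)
Each irreducible V_i of dimension d_i appears with multiplicity d_i, i.e. rho_reg = (direct sum over all irreducibles V_i) d_i V_i. The irreducible dimensions for Z/3Z x D_7 are 1, 1, 1, 1, 1, 1, 2, 2, 2, 2, 2, 2, 2, 2, 2: 6 irreducibles of dimension 1, each with multiplicity 1; 9 irreducibles of dimension 2, each with multiplicity 2. Total dimension 6*1*1 + 9*2*2 = 42 = |G|.

Reasoning: General theorem: in the regular representation of a finite group G, each irreducible appears with multiplicity equal to its dimension. Check: dim(rho_reg) = sum d_i^2 = 1 + 1 + 1 + 1 + 1 + 1 + 4 + 4 + 4 + 4 + 4 + 4 + 4 + 4 + 4 = 42 = |G|.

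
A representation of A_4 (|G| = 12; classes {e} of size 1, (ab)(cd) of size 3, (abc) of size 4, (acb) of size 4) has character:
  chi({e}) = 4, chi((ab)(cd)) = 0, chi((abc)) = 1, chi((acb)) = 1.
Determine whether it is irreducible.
Not irreducible (reducible): <chi, chi> = 2 > 1.

Proof sketch: <chi, chi> = (1/|G|) sum_C |C| * |chi(C)|^2 = (1/12)[1*|4|^2 + 3*|0|^2 + 4*|1|^2 + 4*|1|^2]
  = (1/12)[(16) + (0) + (4) + (4)] = 24/12 = 2.
(Exp terms are combined using exp(i*s)*conj(exp(i*t)) = exp(i*(s-t)), and sums of them are collapsed using the identity that for every m > 1 the m distinct m-th roots of unity sum to 0, e.g. 1 + exp(2*I*pi/3) + exp(-2*I*pi/3) = 0.)
A character is irreducible iff <chi, chi> = 1, so this representation is reducible.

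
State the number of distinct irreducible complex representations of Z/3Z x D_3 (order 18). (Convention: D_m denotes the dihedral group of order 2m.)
9

Argument: The number of irreducible complex representations of a finite group equals its number of conjugacy classes. For a direct product, #classes(G x H) = #classes(G) * #classes(H). Z/3Z has 3 classes (abelian), D_3 has 3 classes, so 3 * 3 = 9, so Z/3Z x D_3 (order 18) has exactly 9 irreducible complex representations.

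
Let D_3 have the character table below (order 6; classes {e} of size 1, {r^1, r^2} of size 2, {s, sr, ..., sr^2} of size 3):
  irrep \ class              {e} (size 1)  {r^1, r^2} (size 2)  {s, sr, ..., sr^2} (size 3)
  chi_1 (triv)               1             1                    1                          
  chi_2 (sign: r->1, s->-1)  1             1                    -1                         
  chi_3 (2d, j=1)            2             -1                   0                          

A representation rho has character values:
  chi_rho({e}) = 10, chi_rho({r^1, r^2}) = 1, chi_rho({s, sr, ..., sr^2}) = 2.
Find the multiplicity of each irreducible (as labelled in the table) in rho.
Multiplicities: chi_1: 3, chi_2: 1, chi_3: 3.

Justification: Use <chi_rho, chi> = (1/|G|) sum_C |C| * chi_rho(C) * conj(chi(C)) with |G| = 6 for each irreducible chi in the table:
  <chi_rho, chi_1> = (1/6)[1*(10)*conj(1) + 2*(1)*conj(1) + 3*(2)*conj(1)]
      = (1/6)[(10) + (2) + (6)] = 18/6 = 3
  <chi_rho, chi_2> = (1/6)[1*(10)*conj(1) + 2*(1)*conj(1) + 3*(2)*conj(-1)]
      = (1/6)[(10) + (2) + (-6)] = 6/6 = 1
  <chi_rho, chi_3> = (1/6)[1*(10)*conj(2) + 2*(1)*conj(-1) + 3*(2)*conj(0)]
      = (1/6)[(20) + (-2) + (0)] = 18/6 = 3
Dimension check: dim(rho) = sum (mult * dim) = 3*1 + 1*1 + 3*2 = 10 = chi_rho(e) = 10.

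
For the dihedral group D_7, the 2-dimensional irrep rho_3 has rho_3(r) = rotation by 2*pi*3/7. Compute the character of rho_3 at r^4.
chi_{rho_3}(r^4) = 2*cos(2*pi*3*4/7) = -2*cos(3*pi/7)

Proof sketch: rho_3(r^4) is rotation by angle 2*pi*3*4/7, whose trace is 2*cos(2*pi*3*4/7) = -2*cos(3*pi/7).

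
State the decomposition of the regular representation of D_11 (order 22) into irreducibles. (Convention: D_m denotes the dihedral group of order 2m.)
Each irreducible V_i of dimension d_i appears with multiplicity d_i, i.e. rho_reg = (direct sum over all irreducibles V_i) d_i V_i. The irreducible dimensions for D_11 are 1, 1, 2, 2, 2, 2, 2: 2 irreducibles of dimension 1, each with multiplicity 1; 5 irreducibles of dimension 2, each with multiplicity 2. Total dimension 2*1*1 + 5*2*2 = 22 = |G|.

Reasoning: General theorem: in the regular representation of a finite group G, each irreducible appears with multiplicity equal to its dimension. Check: dim(rho_reg) = sum d_i^2 = 1 + 1 + 4 + 4 + 4 + 4 + 4 = 22 = |G|.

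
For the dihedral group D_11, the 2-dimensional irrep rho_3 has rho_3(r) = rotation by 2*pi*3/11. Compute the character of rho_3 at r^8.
chi_{rho_3}(r^8) = 2*cos(2*pi*3*8/11) = 2*cos(48*pi/11)

Derivation: rho_3(r^8) is rotation by angle 2*pi*3*8/11, whose trace is 2*cos(2*pi*3*8/11) = 2*cos(48*pi/11).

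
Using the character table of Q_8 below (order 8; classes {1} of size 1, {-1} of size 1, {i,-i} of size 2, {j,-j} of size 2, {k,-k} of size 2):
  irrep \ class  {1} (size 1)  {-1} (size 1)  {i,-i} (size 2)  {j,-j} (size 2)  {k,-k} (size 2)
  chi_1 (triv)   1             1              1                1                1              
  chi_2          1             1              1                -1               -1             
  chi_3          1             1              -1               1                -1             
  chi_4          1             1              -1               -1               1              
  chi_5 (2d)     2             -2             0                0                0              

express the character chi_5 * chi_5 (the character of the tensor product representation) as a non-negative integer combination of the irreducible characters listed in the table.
chi_5 tensor chi_5 = chi_1 + chi_2 + chi_3 + chi_4 (all other irreducibles have multiplicity 0).

Reasoning: The character of a tensor product is the pointwise product (chi_5 * chi_5)(C) = chi_5(C) * chi_5(C):
  {1}: (2)*(2), {-1}: (-2)*(-2), {i,-i}: (0)*(0), {j,-j}: (0)*(0), {k,-k}: (0)*(0)
so (chi_5 * chi_5) takes values
  {1} -> 4, {-1} -> 4, {i,-i} -> 0, {j,-j} -> 0, {k,-k} -> 0.
Now take the inner product of this character with each irreducible chi from the table, <chi_5*chi_5, chi> = (1/8) sum_C |C| (chi_5*chi_5)(C) conj(chi(C)):
  <chi_5*chi_5, chi_1> = (1/8)[1*(4)*conj(1) + 1*(4)*conj(1) + 2*(0)*conj(1) + 2*(0)*conj(1) + 2*(0)*conj(1)]
      = (1/8)[(4) + (4) + (0) + (0) + (0)] = 8/8 = 1
  <chi_5*chi_5, chi_2> = (1/8)[1*(4)*conj(1) + 1*(4)*conj(1) + 2*(0)*conj(1) + 2*(0)*conj(-1) + 2*(0)*conj(-1)]
      = (1/8)[(4) + (4) + (0) + (0) + (0)] = 8/8 = 1
  <chi_5*chi_5, chi_3> = (1/8)[1*(4)*conj(1) + 1*(4)*conj(1) + 2*(0)*conj(-1) + 2*(0)*conj(1) + 2*(0)*conj(-1)]
      = (1/8)[(4) + (4) + (0) + (0) + (0)] = 8/8 = 1
  <chi_5*chi_5, chi_4> = (1/8)[1*(4)*conj(1) + 1*(4)*conj(1) + 2*(0)*conj(-1) + 2*(0)*conj(-1) + 2*(0)*conj(1)]
      = (1/8)[(4) + (4) + (0) + (0) + (0)] = 8/8 = 1
  <chi_5*chi_5, chi_5> = (1/8)[1*(4)*conj(2) + 1*(4)*conj(-2) + 2*(0)*conj(0) + 2*(0)*conj(0) + 2*(0)*conj(0)]
      = (1/8)[(8) + (-8) + (0) + (0) + (0)] = 0/8 = 0
Hence the multiplicities are chi_1: 1, chi_2: 1, chi_3: 1, chi_4: 1. Dimension check: dim(chi_5)*dim(chi_5) = 2*2 = 4 and sum (mult * dim) = 1*1 + 1*1 + 1*1 + 1*1 = 4.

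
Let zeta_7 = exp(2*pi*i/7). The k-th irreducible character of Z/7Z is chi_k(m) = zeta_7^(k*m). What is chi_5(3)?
chi_5(3) = zeta_7^15 = exp(2*I*pi/7)

Reasoning: chi_5(3) = zeta_7^(5*3) = zeta_7^15. Since zeta_7^7 = 1, this equals zeta_7^1 = exp(2*pi*i*1/7) = exp(2*I*pi/7).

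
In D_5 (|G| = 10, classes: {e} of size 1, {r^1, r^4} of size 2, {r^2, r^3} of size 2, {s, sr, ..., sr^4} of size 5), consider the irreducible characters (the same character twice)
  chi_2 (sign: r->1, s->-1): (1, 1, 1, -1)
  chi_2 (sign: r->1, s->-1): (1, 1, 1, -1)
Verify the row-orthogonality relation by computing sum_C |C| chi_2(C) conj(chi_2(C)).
Sum = 10 = |G| = 10; so <chi_2, chi_2> = 1 (norm-1 confirms irreducibility).

Compute term by term over conjugacy classes (|C| * chi_2(C) * conj(chi_2(C))):
  1*(1)*conj(1) + 2*(1)*conj(1) + 2*(1)*conj(1) + 5*(-1)*conj(-1)
  = (1) + (2) + (2) + (5)
  = 10.
Dividing by |G| = 10 gives 10/10 = 1, matching the row-orthogonality relation <chi_2, chi_2> = [chi_2 = chi_2].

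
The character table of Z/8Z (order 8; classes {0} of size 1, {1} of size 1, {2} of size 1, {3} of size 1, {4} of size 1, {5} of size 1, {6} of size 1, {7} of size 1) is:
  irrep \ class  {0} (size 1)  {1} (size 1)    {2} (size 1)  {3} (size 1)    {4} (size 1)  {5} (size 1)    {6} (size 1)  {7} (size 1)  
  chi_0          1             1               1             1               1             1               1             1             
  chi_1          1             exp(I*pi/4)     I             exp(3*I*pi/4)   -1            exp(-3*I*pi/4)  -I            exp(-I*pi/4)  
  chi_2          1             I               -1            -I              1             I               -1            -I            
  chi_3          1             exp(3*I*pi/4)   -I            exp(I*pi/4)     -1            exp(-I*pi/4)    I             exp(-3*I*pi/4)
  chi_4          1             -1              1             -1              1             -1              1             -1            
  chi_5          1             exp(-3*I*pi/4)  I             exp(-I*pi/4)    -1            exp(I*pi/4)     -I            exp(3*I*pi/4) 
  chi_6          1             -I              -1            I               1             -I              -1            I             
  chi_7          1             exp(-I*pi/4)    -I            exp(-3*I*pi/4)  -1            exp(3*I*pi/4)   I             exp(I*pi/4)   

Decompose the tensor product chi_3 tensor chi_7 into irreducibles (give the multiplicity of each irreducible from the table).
chi_3 tensor chi_7 = chi_2 (all other irreducibles have multiplicity 0).

Justification: The character of a tensor product is the pointwise product (chi_3 * chi_7)(C) = chi_3(C) * chi_7(C):
  {0}: (1)*(1), {1}: (exp(3*I*pi/4))*(exp(-I*pi/4)), {2}: (-I)*(-I), {3}: (exp(I*pi/4))*(exp(-3*I*pi/4)), {4}: (-1)*(-1), {5}: (exp(-I*pi/4))*(exp(3*I*pi/4)), {6}: (I)*(I), {7}: (exp(-3*I*pi/4))*(exp(I*pi/4))
so (chi_3 * chi_7) takes values
  {0} -> 1, {1} -> I, {2} -> -1, {3} -> -I, {4} -> 1, {5} -> I, {6} -> -1, {7} -> -I.
Now take the inner product of this character with each irreducible chi from the table, <chi_3*chi_7, chi> = (1/8) sum_C |C| (chi_3*chi_7)(C) conj(chi(C)):
  <chi_3*chi_7, chi_0> = (1/8)[1*(1)*conj(1) + 1*(I)*conj(1) + 1*(-1)*conj(1) + 1*(-I)*conj(1) + 1*(1)*conj(1) + 1*(I)*conj(1) + 1*(-1)*conj(1) + 1*(-I)*conj(1)]
      = (1/8)[(1) + (I) + (-1) + (-I) + (1) + (I) + (-1) + (-I)] = 0/8 = 0
  <chi_3*chi_7, chi_1> = (1/8)[1*(1)*conj(1) + 1*(I)*conj(exp(I*pi/4)) + 1*(-1)*conj(I) + 1*(-I)*conj(exp(3*I*pi/4)) + 1*(1)*conj(-1) + 1*(I)*conj(exp(-3*I*pi/4)) + 1*(-1)*conj(-I) + 1*(-I)*conj(exp(-I*pi/4))]
      = (1/8)[(1) + (exp(I*pi/4)) + (I) + (-exp(-I*pi/4)) + (-1) + (exp(-3*I*pi/4)) + (-I) + (-exp(3*I*pi/4))] = 0/8 = 0
  <chi_3*chi_7, chi_2> = (1/8)[1*(1)*conj(1) + 1*(I)*conj(I) + 1*(-1)*conj(-1) + 1*(-I)*conj(-I) + 1*(1)*conj(1) + 1*(I)*conj(I) + 1*(-1)*conj(-1) + 1*(-I)*conj(-I)]
      = (1/8)[(1) + (1) + (1) + (1) + (1) + (1) + (1) + (1)] = 8/8 = 1
  <chi_3*chi_7, chi_3> = (1/8)[1*(1)*conj(1) + 1*(I)*conj(exp(3*I*pi/4)) + 1*(-1)*conj(-I) + 1*(-I)*conj(exp(I*pi/4)) + 1*(1)*conj(-1) + 1*(I)*conj(exp(-I*pi/4)) + 1*(-1)*conj(I) + 1*(-I)*conj(exp(-3*I*pi/4))]
      = (1/8)[(1) + (exp(-I*pi/4)) + (-I) + (-exp(I*pi/4)) + (-1) + (exp(3*I*pi/4)) + (I) + (-exp(-3*I*pi/4))] = 0/8 = 0
  <chi_3*chi_7, chi_4> = (1/8)[1*(1)*conj(1) + 1*(I)*conj(-1) + 1*(-1)*conj(1) + 1*(-I)*conj(-1) + 1*(1)*conj(1) + 1*(I)*conj(-1) + 1*(-1)*conj(1) + 1*(-I)*conj(-1)]
      = (1/8)[(1) + (-I) + (-1) + (I) + (1) + (-I) + (-1) + (I)] = 0/8 = 0
  <chi_3*chi_7, chi_5> = (1/8)[1*(1)*conj(1) + 1*(I)*conj(exp(-3*I*pi/4)) + 1*(-1)*conj(I) + 1*(-I)*conj(exp(-I*pi/4)) + 1*(1)*conj(-1) + 1*(I)*conj(exp(I*pi/4)) + 1*(-1)*conj(-I) + 1*(-I)*conj(exp(3*I*pi/4))]
      = (1/8)[(1) + (exp(-3*I*pi/4)) + (I) + (-exp(3*I*pi/4)) + (-1) + (exp(I*pi/4)) + (-I) + (-exp(-I*pi/4))] = 0/8 = 0
  <chi_3*chi_7, chi_6> = (1/8)[1*(1)*conj(1) + 1*(I)*conj(-I) + 1*(-1)*conj(-1) + 1*(-I)*conj(I) + 1*(1)*conj(1) + 1*(I)*conj(-I) + 1*(-1)*conj(-1) + 1*(-I)*conj(I)]
      = (1/8)[(1) + (-1) + (1) + (-1) + (1) + (-1) + (1) + (-1)] = 0/8 = 0
  <chi_3*chi_7, chi_7> = (1/8)[1*(1)*conj(1) + 1*(I)*conj(exp(-I*pi/4)) + 1*(-1)*conj(-I) + 1*(-I)*conj(exp(-3*I*pi/4)) + 1*(1)*conj(-1) + 1*(I)*conj(exp(3*I*pi/4)) + 1*(-1)*conj(I) + 1*(-I)*conj(exp(I*pi/4))]
      = (1/8)[(1) + (exp(3*I*pi/4)) + (-I) + (-exp(-3*I*pi/4)) + (-1) + (exp(-I*pi/4)) + (I) + (-exp(I*pi/4))] = 0/8 = 0
(Exp terms are combined using exp(i*s)*conj(exp(i*t)) = exp(i*(s-t)), and sums of them are collapsed using the identity that for every m > 1 the m distinct m-th roots of unity sum to 0, e.g. 1 + exp(2*I*pi/3) + exp(-2*I*pi/3) = 0.)
Hence the multiplicities are chi_2: 1. Dimension check: dim(chi_3)*dim(chi_7) = 1*1 = 1 and sum (mult * dim) = 1*1 = 1.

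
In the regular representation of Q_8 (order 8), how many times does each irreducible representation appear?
Each irreducible V_i of dimension d_i appears with multiplicity d_i, i.e. rho_reg = (direct sum over all irreducibles V_i) d_i V_i. The irreducible dimensions for Q_8 are 1, 1, 1, 1, 2: 4 irreducibles of dimension 1, each with multiplicity 1; 1 irreducible of dimension 2, with multiplicity 2. Total dimension 4*1*1 + 1*2*2 = 8 = |G|.

Proof sketch: General theorem: in the regular representation of a finite group G, each irreducible appears with multiplicity equal to its dimension. Check: dim(rho_reg) = sum d_i^2 = 1 + 1 + 1 + 1 + 4 = 8 = |G|.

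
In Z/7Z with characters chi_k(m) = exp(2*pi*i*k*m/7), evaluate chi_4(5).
chi_4(5) = zeta_7^20 = exp(-2*I*pi/7)

Working: chi_4(5) = zeta_7^(4*5) = zeta_7^20. Since zeta_7^7 = 1, this equals zeta_7^6 = exp(2*pi*i*6/7) = exp(-2*I*pi/7).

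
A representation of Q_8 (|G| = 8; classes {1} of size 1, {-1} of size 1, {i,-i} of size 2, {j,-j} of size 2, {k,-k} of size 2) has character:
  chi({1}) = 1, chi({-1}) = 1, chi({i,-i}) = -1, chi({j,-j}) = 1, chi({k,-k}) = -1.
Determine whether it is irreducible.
Irreducible: <chi, chi> = 1.

Solution. <chi, chi> = (1/|G|) sum_C |C| * |chi(C)|^2 = (1/8)[1*|1|^2 + 1*|1|^2 + 2*|-1|^2 + 2*|1|^2 + 2*|-1|^2]
  = (1/8)[(1) + (1) + (2) + (2) + (2)] = 8/8 = 1.
A character is irreducible iff <chi, chi> = 1, so this representation is irreducible.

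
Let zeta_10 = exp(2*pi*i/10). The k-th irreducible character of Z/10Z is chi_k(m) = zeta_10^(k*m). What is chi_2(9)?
chi_2(9) = zeta_10^18 = exp(-2*I*pi/5)

Derivation: chi_2(9) = zeta_10^(2*9) = zeta_10^18. Since zeta_10^10 = 1, this equals zeta_10^8 = exp(2*pi*i*8/10) = exp(-2*I*pi/5).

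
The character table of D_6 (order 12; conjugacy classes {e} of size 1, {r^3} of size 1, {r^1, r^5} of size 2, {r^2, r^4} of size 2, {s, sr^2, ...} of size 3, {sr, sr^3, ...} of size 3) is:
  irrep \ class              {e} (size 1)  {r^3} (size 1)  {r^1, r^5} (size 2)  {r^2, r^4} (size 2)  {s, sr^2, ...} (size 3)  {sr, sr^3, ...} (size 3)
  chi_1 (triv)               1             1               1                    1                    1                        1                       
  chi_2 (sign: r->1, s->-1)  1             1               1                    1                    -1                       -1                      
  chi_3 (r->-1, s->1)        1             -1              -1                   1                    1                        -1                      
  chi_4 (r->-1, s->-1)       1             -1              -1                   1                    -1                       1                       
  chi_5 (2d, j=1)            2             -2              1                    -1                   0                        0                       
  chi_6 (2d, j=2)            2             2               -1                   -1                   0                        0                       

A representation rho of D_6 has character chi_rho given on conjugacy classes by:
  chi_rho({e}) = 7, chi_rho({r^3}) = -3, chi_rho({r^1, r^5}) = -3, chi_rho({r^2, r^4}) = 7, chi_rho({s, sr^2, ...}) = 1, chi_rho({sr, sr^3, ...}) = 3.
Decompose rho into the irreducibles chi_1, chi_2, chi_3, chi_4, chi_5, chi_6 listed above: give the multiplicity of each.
Multiplicities: chi_1: 2, chi_2: 0, chi_3: 2, chi_4: 3, chi_5: 0, chi_6: 0.

Reasoning: Use <chi_rho, chi> = (1/|G|) sum_C |C| * chi_rho(C) * conj(chi(C)) with |G| = 12 for each irreducible chi in the table:
  <chi_rho, chi_1> = (1/12)[1*(7)*conj(1) + 1*(-3)*conj(1) + 2*(-3)*conj(1) + 2*(7)*conj(1) + 3*(1)*conj(1) + 3*(3)*conj(1)]
      = (1/12)[(7) + (-3) + (-6) + (14) + (3) + (9)] = 24/12 = 2
  <chi_rho, chi_2> = (1/12)[1*(7)*conj(1) + 1*(-3)*conj(1) + 2*(-3)*conj(1) + 2*(7)*conj(1) + 3*(1)*conj(-1) + 3*(3)*conj(-1)]
      = (1/12)[(7) + (-3) + (-6) + (14) + (-3) + (-9)] = 0/12 = 0
  <chi_rho, chi_3> = (1/12)[1*(7)*conj(1) + 1*(-3)*conj(-1) + 2*(-3)*conj(-1) + 2*(7)*conj(1) + 3*(1)*conj(1) + 3*(3)*conj(-1)]
      = (1/12)[(7) + (3) + (6) + (14) + (3) + (-9)] = 24/12 = 2
  <chi_rho, chi_4> = (1/12)[1*(7)*conj(1) + 1*(-3)*conj(-1) + 2*(-3)*conj(-1) + 2*(7)*conj(1) + 3*(1)*conj(-1) + 3*(3)*conj(1)]
      = (1/12)[(7) + (3) + (6) + (14) + (-3) + (9)] = 36/12 = 3
  <chi_rho, chi_5> = (1/12)[1*(7)*conj(2) + 1*(-3)*conj(-2) + 2*(-3)*conj(1) + 2*(7)*conj(-1) + 3*(1)*conj(0) + 3*(3)*conj(0)]
      = (1/12)[(14) + (6) + (-6) + (-14) + (0) + (0)] = 0/12 = 0
  <chi_rho, chi_6> = (1/12)[1*(7)*conj(2) + 1*(-3)*conj(2) + 2*(-3)*conj(-1) + 2*(7)*conj(-1) + 3*(1)*conj(0) + 3*(3)*conj(0)]
      = (1/12)[(14) + (-6) + (6) + (-14) + (0) + (0)] = 0/12 = 0
Dimension check: dim(rho) = sum (mult * dim) = 2*1 + 0*1 + 2*1 + 3*1 + 0*2 + 0*2 = 7 = chi_rho(e) = 7.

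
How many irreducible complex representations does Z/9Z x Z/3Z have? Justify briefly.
27

Details: The number of irreducible complex representations of a finite group equals its number of conjugacy classes. Z/9Z x Z/3Z is abelian of order 27, so every element is its own conjugacy class: 27 classes, so Z/9Z x Z/3Z (order 27) has exactly 27 irreducible complex representations.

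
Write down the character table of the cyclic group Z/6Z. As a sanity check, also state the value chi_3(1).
Character table of Z/6Z (irreps indexed chi_0,...,chi_5 with chi_k(m) = zeta_6^(k*m), zeta_6 = exp(2*pi*i/6)):
  irrep \ class  {0} (size 1)  {1} (size 1)    {2} (size 1)    {3} (size 1)  {4} (size 1)    {5} (size 1)  
  chi_0          1             1               1               1             1               1             
  chi_1          1             exp(I*pi/3)     exp(2*I*pi/3)   -1            exp(-2*I*pi/3)  exp(-I*pi/3)  
  chi_2          1             exp(2*I*pi/3)   exp(-2*I*pi/3)  1             exp(2*I*pi/3)   exp(-2*I*pi/3)
  chi_3          1             -1              1               -1            1               -1            
  chi_4          1             exp(-2*I*pi/3)  exp(2*I*pi/3)   1             exp(-2*I*pi/3)  exp(2*I*pi/3) 
  chi_5          1             exp(-I*pi/3)    exp(-2*I*pi/3)  -1            exp(2*I*pi/3)   exp(I*pi/3)   

Spot check: chi_3(1) = zeta_6^(3*1) = zeta_6^3 = -1.

Argument: Z/6Z is abelian, so all 6 irreducible complex representations are 1-dimensional. They are given by chi_k(m) = zeta_6^(k*m) for k = 0,...,5. Row orthogonality: sum_m chi_k(m) conj(chi_l(m)) = 6 * [k = l].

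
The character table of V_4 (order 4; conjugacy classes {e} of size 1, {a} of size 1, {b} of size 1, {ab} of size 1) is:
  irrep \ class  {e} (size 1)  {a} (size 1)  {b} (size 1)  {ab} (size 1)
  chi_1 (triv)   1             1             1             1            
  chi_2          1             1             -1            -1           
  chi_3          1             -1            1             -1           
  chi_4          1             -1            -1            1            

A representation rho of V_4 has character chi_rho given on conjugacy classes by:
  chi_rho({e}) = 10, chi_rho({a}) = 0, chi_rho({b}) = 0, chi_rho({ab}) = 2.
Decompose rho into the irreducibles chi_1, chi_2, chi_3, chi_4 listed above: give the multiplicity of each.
Multiplicities: chi_1: 3, chi_2: 2, chi_3: 2, chi_4: 3.

Details: Use <chi_rho, chi> = (1/|G|) sum_C |C| * chi_rho(C) * conj(chi(C)) with |G| = 4 for each irreducible chi in the table:
  <chi_rho, chi_1> = (1/4)[1*(10)*conj(1) + 1*(0)*conj(1) + 1*(0)*conj(1) + 1*(2)*conj(1)]
      = (1/4)[(10) + (0) + (0) + (2)] = 12/4 = 3
  <chi_rho, chi_2> = (1/4)[1*(10)*conj(1) + 1*(0)*conj(1) + 1*(0)*conj(-1) + 1*(2)*conj(-1)]
      = (1/4)[(10) + (0) + (0) + (-2)] = 8/4 = 2
  <chi_rho, chi_3> = (1/4)[1*(10)*conj(1) + 1*(0)*conj(-1) + 1*(0)*conj(1) + 1*(2)*conj(-1)]
      = (1/4)[(10) + (0) + (0) + (-2)] = 8/4 = 2
  <chi_rho, chi_4> = (1/4)[1*(10)*conj(1) + 1*(0)*conj(-1) + 1*(0)*conj(-1) + 1*(2)*conj(1)]
      = (1/4)[(10) + (0) + (0) + (2)] = 12/4 = 3
Dimension check: dim(rho) = sum (mult * dim) = 3*1 + 2*1 + 2*1 + 3*1 = 10 = chi_rho(e) = 10.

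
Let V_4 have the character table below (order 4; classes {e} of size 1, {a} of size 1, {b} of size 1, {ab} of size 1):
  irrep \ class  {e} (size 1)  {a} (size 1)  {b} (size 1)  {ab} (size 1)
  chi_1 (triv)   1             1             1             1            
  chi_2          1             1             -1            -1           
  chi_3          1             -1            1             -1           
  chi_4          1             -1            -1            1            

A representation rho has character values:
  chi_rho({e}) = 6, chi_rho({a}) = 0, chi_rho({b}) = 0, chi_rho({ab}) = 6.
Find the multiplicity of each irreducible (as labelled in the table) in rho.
Multiplicities: chi_1: 3, chi_2: 0, chi_3: 0, chi_4: 3.

Working: Use <chi_rho, chi> = (1/|G|) sum_C |C| * chi_rho(C) * conj(chi(C)) with |G| = 4 for each irreducible chi in the table:
  <chi_rho, chi_1> = (1/4)[1*(6)*conj(1) + 1*(0)*conj(1) + 1*(0)*conj(1) + 1*(6)*conj(1)]
      = (1/4)[(6) + (0) + (0) + (6)] = 12/4 = 3
  <chi_rho, chi_2> = (1/4)[1*(6)*conj(1) + 1*(0)*conj(1) + 1*(0)*conj(-1) + 1*(6)*conj(-1)]
      = (1/4)[(6) + (0) + (0) + (-6)] = 0/4 = 0
  <chi_rho, chi_3> = (1/4)[1*(6)*conj(1) + 1*(0)*conj(-1) + 1*(0)*conj(1) + 1*(6)*conj(-1)]
      = (1/4)[(6) + (0) + (0) + (-6)] = 0/4 = 0
  <chi_rho, chi_4> = (1/4)[1*(6)*conj(1) + 1*(0)*conj(-1) + 1*(0)*conj(-1) + 1*(6)*conj(1)]
      = (1/4)[(6) + (0) + (0) + (6)] = 12/4 = 3
Dimension check: dim(rho) = sum (mult * dim) = 3*1 + 0*1 + 0*1 + 3*1 = 6 = chi_rho(e) = 6.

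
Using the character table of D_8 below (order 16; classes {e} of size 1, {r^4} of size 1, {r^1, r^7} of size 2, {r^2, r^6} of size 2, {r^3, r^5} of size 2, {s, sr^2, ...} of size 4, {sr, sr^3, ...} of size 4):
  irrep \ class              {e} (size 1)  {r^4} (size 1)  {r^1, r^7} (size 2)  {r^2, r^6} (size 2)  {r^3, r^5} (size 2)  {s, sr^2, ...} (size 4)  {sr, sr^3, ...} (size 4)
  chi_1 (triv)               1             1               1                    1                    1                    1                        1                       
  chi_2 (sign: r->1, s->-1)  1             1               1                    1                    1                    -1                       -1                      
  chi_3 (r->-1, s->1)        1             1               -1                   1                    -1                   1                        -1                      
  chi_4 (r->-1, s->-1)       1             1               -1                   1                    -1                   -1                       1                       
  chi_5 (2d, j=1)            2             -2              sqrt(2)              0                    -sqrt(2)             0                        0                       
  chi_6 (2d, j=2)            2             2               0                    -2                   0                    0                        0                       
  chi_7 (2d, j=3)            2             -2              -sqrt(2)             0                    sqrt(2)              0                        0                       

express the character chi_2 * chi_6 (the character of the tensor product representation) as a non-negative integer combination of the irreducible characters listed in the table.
chi_2 tensor chi_6 = chi_6 (all other irreducibles have multiplicity 0).

Solution. The character of a tensor product is the pointwise product (chi_2 * chi_6)(C) = chi_2(C) * chi_6(C):
  {e}: (1)*(2), {r^4}: (1)*(2), {r^1, r^7}: (1)*(0), {r^2, r^6}: (1)*(-2), {r^3, r^5}: (1)*(0), {s, sr^2, ...}: (-1)*(0), {sr, sr^3, ...}: (-1)*(0)
so (chi_2 * chi_6) takes values
  {e} -> 2, {r^4} -> 2, {r^1, r^7} -> 0, {r^2, r^6} -> -2, {r^3, r^5} -> 0, {s, sr^2, ...} -> 0, {sr, sr^3, ...} -> 0.
Now take the inner product of this character with each irreducible chi from the table, <chi_2*chi_6, chi> = (1/16) sum_C |C| (chi_2*chi_6)(C) conj(chi(C)):
  <chi_2*chi_6, chi_1> = (1/16)[1*(2)*conj(1) + 1*(2)*conj(1) + 2*(0)*conj(1) + 2*(-2)*conj(1) + 2*(0)*conj(1) + 4*(0)*conj(1) + 4*(0)*conj(1)]
      = (1/16)[(2) + (2) + (0) + (-4) + (0) + (0) + (0)] = 0/16 = 0
  <chi_2*chi_6, chi_2> = (1/16)[1*(2)*conj(1) + 1*(2)*conj(1) + 2*(0)*conj(1) + 2*(-2)*conj(1) + 2*(0)*conj(1) + 4*(0)*conj(-1) + 4*(0)*conj(-1)]
      = (1/16)[(2) + (2) + (0) + (-4) + (0) + (0) + (0)] = 0/16 = 0
  <chi_2*chi_6, chi_3> = (1/16)[1*(2)*conj(1) + 1*(2)*conj(1) + 2*(0)*conj(-1) + 2*(-2)*conj(1) + 2*(0)*conj(-1) + 4*(0)*conj(1) + 4*(0)*conj(-1)]
      = (1/16)[(2) + (2) + (0) + (-4) + (0) + (0) + (0)] = 0/16 = 0
  <chi_2*chi_6, chi_4> = (1/16)[1*(2)*conj(1) + 1*(2)*conj(1) + 2*(0)*conj(-1) + 2*(-2)*conj(1) + 2*(0)*conj(-1) + 4*(0)*conj(-1) + 4*(0)*conj(1)]
      = (1/16)[(2) + (2) + (0) + (-4) + (0) + (0) + (0)] = 0/16 = 0
  <chi_2*chi_6, chi_5> = (1/16)[1*(2)*conj(2) + 1*(2)*conj(-2) + 2*(0)*conj(sqrt(2)) + 2*(-2)*conj(0) + 2*(0)*conj(-sqrt(2)) + 4*(0)*conj(0) + 4*(0)*conj(0)]
      = (1/16)[(4) + (-4) + (0) + (0) + (0) + (0) + (0)] = 0/16 = 0
  <chi_2*chi_6, chi_6> = (1/16)[1*(2)*conj(2) + 1*(2)*conj(2) + 2*(0)*conj(0) + 2*(-2)*conj(-2) + 2*(0)*conj(0) + 4*(0)*conj(0) + 4*(0)*conj(0)]
      = (1/16)[(4) + (4) + (0) + (8) + (0) + (0) + (0)] = 16/16 = 1
  <chi_2*chi_6, chi_7> = (1/16)[1*(2)*conj(2) + 1*(2)*conj(-2) + 2*(0)*conj(-sqrt(2)) + 2*(-2)*conj(0) + 2*(0)*conj(sqrt(2)) + 4*(0)*conj(0) + 4*(0)*conj(0)]
      = (1/16)[(4) + (-4) + (0) + (0) + (0) + (0) + (0)] = 0/16 = 0
Hence the multiplicities are chi_6: 1. Dimension check: dim(chi_2)*dim(chi_6) = 1*2 = 2 and sum (mult * dim) = 1*2 = 2.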